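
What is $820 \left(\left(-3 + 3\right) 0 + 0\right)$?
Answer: $0$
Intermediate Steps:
$820 \left(\left(-3 + 3\right) 0 + 0\right) = 820 \left(0 \cdot 0 + 0\right) = 820 \left(0 + 0\right) = 820 \cdot 0 = 0$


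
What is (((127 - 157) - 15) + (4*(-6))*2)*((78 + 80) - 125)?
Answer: -3069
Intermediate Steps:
(((127 - 157) - 15) + (4*(-6))*2)*((78 + 80) - 125) = ((-30 - 15) - 24*2)*(158 - 125) = (-45 - 48)*33 = -93*33 = -3069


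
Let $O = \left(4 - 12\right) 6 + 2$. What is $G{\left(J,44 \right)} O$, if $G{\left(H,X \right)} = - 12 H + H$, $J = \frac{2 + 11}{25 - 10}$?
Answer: $\frac{6578}{15} \approx 438.53$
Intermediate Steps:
$J = \frac{13}{15} \approx 0.86667$
$G{\left(H,X \right)} = - 11 H$
$O = -46$ ($O = \left(4 - 12\right) 6 + 2 = \left(-8\right) 6 + 2 = -48 + 2 = -46$)
$G{\left(J,44 \right)} O = \left(-11\right) \frac{13}{15} \left(-46\right) = \left(- \frac{143}{15}\right) \left(-46\right) = \frac{6578}{15}$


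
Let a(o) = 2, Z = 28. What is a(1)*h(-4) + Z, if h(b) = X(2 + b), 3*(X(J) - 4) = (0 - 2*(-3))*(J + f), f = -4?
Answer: 12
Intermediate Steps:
X(J) = -4 + 2*J (X(J) = 4 + ((0 - 2*(-3))*(J - 4))/3 = 4 + ((0 + 6)*(-4 + J))/3 = 4 + (6*(-4 + J))/3 = 4 + (-24 + 6*J)/3 = 4 + (-8 + 2*J) = -4 + 2*J)
h(b) = 2*b (h(b) = -4 + 2*(2 + b) = -4 + (4 + 2*b) = 2*b)
a(1)*h(-4) + Z = 2*(2*(-4)) + 28 = 2*(-8) + 28 = -16 + 28 = 12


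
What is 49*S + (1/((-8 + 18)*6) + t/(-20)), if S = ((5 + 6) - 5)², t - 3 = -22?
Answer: 52949/30 ≈ 1765.0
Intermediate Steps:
t = -19 (t = 3 - 22 = -19)
S = 36 (S = (11 - 5)² = 6² = 36)
49*S + (1/((-8 + 18)*6) + t/(-20)) = 49*36 + (1/((-8 + 18)*6) - 19/(-20)) = 1764 + ((⅙)/10 - 19*(-1/20)) = 1764 + ((⅒)*(⅙) + 19/20) = 1764 + (1/60 + 19/20) = 1764 + 29/30 = 52949/30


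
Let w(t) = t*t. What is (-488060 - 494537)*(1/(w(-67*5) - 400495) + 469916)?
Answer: -133105228206393443/288270 ≈ -4.6174e+11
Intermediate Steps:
w(t) = t²
(-488060 - 494537)*(1/(w(-67*5) - 400495) + 469916) = (-488060 - 494537)*(1/((-67*5)² - 400495) + 469916) = -982597*(1/((-335)² - 400495) + 469916) = -982597*(1/(112225 - 400495) + 469916) = -982597*(1/(-288270) + 469916) = -982597*(-1/288270 + 469916) = -982597*135462685319/288270 = -133105228206393443/288270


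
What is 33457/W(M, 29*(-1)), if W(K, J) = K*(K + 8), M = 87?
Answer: 33457/8265 ≈ 4.0480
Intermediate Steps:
W(K, J) = K*(8 + K)
33457/W(M, 29*(-1)) = 33457/((87*(8 + 87))) = 33457/((87*95)) = 33457/8265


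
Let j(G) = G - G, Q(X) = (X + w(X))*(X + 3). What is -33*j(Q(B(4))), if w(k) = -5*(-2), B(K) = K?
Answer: 0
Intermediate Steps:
w(k) = 10
Q(X) = (3 + X)*(10 + X) (Q(X) = (X + 10)*(X + 3) = (10 + X)*(3 + X) = (3 + X)*(10 + X))
j(G) = 0
-33*j(Q(B(4))) = -33*0 = 0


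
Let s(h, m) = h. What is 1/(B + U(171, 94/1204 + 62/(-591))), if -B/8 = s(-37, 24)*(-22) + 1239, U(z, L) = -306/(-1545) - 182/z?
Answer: -88065/1446455848 ≈ -6.0883e-5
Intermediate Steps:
U(z, L) = 102/515 - 182/z (U(z, L) = -306*(-1/1545) - 182/z = 102/515 - 182/z)
B = -16424 (B = -8*(-37*(-22) + 1239) = -8*(814 + 1239) = -8*2053 = -16424)
1/(B + U(171, 94/1204 + 62/(-591))) = 1/(-16424 + (102/515 - 182/171)) = 1/(-16424 - 76288/88065) = 1/(-1446455848/88065) = -88065/1446455848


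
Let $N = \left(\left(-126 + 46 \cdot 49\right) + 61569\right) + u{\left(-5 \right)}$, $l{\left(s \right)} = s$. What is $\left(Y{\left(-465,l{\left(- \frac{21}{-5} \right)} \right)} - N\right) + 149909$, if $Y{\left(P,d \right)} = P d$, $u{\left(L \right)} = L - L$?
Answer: $84259$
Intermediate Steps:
$u{\left(L \right)} = 0$
$N = 63697$ ($N = \left(\left(-126 + 46 \cdot 49\right) + 61569\right) + 0 = \left(\left(-126 + 2254\right) + 61569\right) + 0 = \left(2128 + 61569\right) + 0 = 63697 + 0 = 63697$)
$\left(Y{\left(-465,l{\left(- \frac{21}{-5} \right)} \right)} - N\right) + 149909 = \left(- 465 \left(- \frac{21}{-5}\right) - 63697\right) + 149909 = \left(- 465 \left(\left(-21\right) \left(- \frac{1}{5}\right)\right) - 63697\right) + 149909 = \left(\left(-465\right) \frac{21}{5} - 63697\right) + 149909 = \left(-1953 - 63697\right) + 149909 = -65650 + 149909 = 84259$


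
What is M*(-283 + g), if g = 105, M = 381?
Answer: -67818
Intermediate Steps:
M*(-283 + g) = 381*(-283 + 105) = 381*(-178) = -67818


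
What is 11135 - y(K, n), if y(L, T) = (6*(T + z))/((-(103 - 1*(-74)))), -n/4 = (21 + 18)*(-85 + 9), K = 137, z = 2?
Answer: 680681/59 ≈ 11537.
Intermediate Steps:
n = 11856 (n = -4*(21 + 18)*(-85 + 9) = -156*(-76) = -4*(-2964) = 11856)
y(L, T) = -4/59 - 2*T/59 (y(L, T) = (6*(T + 2))/((-(103 - 1*(-74)))) = (6*(2 + T))/((-(103 + 74))) = (12 + 6*T)/((-1*177)) = (12 + 6*T)/(-177) = (12 + 6*T)*(-1/177) = -4/59 - 2*T/59)
11135 - y(K, n) = 11135 - (-4/59 - 2/59*11856) = 11135 - (-4/59 - 23712/59) = 11135 - 1*(-23716/59) = 11135 + 23716/59 = 680681/59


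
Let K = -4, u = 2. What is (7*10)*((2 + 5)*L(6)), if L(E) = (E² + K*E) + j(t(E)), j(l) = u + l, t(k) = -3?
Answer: 5390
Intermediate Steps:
j(l) = 2 + l
L(E) = -1 + E² - 4*E (L(E) = (E² - 4*E) + (2 - 3) = (E² - 4*E) - 1 = -1 + E² - 4*E)
(7*10)*((2 + 5)*L(6)) = (7*10)*((2 + 5)*(-1 + 6² - 4*6)) = 70*(7*(-1 + 36 - 24)) = 70*(7*11) = 70*77 = 5390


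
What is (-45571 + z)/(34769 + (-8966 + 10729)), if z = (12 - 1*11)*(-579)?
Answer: -23075/18266 ≈ -1.2633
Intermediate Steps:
z = -579 (z = (12 - 11)*(-579) = 1*(-579) = -579)
(-45571 + z)/(34769 + (-8966 + 10729)) = (-45571 - 579)/(34769 + (-8966 + 10729)) = -46150/(34769 + 1763) = -46150/36532 = -46150*1/36532 = -23075/18266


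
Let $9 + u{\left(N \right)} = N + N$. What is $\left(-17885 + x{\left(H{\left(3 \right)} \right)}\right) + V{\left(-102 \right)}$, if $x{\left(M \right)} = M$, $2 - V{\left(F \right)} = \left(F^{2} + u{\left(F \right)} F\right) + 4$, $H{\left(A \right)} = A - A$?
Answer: $-50017$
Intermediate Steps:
$u{\left(N \right)} = -9 + 2 N$ ($u{\left(N \right)} = -9 + \left(N + N\right) = -9 + 2 N$)
$H{\left(A \right)} = 0$
$V{\left(F \right)} = -2 - F^{2} - F \left(-9 + 2 F\right)$ ($V{\left(F \right)} = 2 - \left(\left(F^{2} + \left(-9 + 2 F\right) F\right) + 4\right) = 2 - \left(\left(F^{2} + F \left(-9 + 2 F\right)\right) + 4\right) = 2 - \left(4 + F^{2} + F \left(-9 + 2 F\right)\right) = -2 - F^{2} - F \left(-9 + 2 F\right)$)
$\left(-17885 + x{\left(H{\left(3 \right)} \right)}\right) + V{\left(-102 \right)} = \left(-17885 + 0\right) - \left(920 + 31212\right) = -17885 - 32132 = -50017$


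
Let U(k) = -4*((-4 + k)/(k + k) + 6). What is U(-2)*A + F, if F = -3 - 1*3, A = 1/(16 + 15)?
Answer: -216/31 ≈ -6.9677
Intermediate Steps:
U(k) = -24 - 2*(-4 + k)/k (U(k) = -4*((-4 + k)/((2*k)) + 6) = -4*((-4 + k)*(1/(2*k)) + 6) = -4*((-4 + k)/(2*k) + 6) = -4*(6 + (-4 + k)/(2*k)) = -24 - 2*(-4 + k)/k)
A = 1/31 ≈ 0.032258
F = -6 (F = -3 - 3 = -6)
U(-2)*A + F = (-26 + 8/(-2))*(1/31) - 6 = (-26 + 8*(-½))*(1/31) - 6 = (-26 - 4)*(1/31) - 6 = -30*1/31 - 6 = -30/31 - 6 = -216/31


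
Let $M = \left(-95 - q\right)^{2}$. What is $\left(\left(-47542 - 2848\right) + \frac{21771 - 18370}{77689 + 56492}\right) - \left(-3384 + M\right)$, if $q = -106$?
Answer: $- \frac{6323544586}{134181} \approx -47127.0$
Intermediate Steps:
$M = 121$ ($M = \left(-95 - -106\right)^{2} = \left(-95 + 106\right)^{2} = 11^{2} = 121$)
$\left(\left(-47542 - 2848\right) + \frac{21771 - 18370}{77689 + 56492}\right) - \left(-3384 + M\right) = \left(\left(-47542 - 2848\right) + \frac{21771 - 18370}{77689 + 56492}\right) - \left(-3384 + 121\right) = \left(-50390 + \frac{3401}{134181}\right) - -3263 = \left(-50390 + 3401 \cdot \frac{1}{134181}\right) + 3263 = \left(-50390 + \frac{3401}{134181}\right) + 3263 = - \frac{6761377189}{134181} + 3263 = - \frac{6323544586}{134181}$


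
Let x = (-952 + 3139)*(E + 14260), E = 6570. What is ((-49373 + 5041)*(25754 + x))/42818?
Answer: -1010347648024/21409 ≈ -4.7193e+7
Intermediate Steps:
x = 45555210 (x = (-952 + 3139)*(6570 + 14260) = 2187*20830 = 45555210)
((-49373 + 5041)*(25754 + x))/42818 = ((-49373 + 5041)*(25754 + 45555210))/42818 = -44332*45580964*(1/42818) = -2020695296048*1/42818 = -1010347648024/21409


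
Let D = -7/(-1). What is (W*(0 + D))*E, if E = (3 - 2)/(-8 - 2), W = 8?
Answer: -28/5 ≈ -5.6000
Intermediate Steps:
D = 7 (D = -7*(-1) = 7)
E = -⅒ (E = 1/(-10) = 1*(-⅒) = -⅒ ≈ -0.10000)
(W*(0 + D))*E = (8*(0 + 7))*(-⅒) = (8*7)*(-⅒) = 56*(-⅒) = -28/5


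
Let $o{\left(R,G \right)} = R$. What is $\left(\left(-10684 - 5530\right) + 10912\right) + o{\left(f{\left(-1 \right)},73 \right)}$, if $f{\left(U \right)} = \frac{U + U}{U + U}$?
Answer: $-5301$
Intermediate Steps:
$f{\left(U \right)} = 1$ ($f{\left(U \right)} = \frac{2 U}{2 U} = 2 U \frac{1}{2 U} = 1$)
$\left(\left(-10684 - 5530\right) + 10912\right) + o{\left(f{\left(-1 \right)},73 \right)} = \left(\left(-10684 - 5530\right) + 10912\right) + 1 = \left(-16214 + 10912\right) + 1 = -5302 + 1 = -5301$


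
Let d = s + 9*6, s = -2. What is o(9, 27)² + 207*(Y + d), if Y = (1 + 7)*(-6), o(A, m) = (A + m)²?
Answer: 1680444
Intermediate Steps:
Y = -48 (Y = 8*(-6) = -48)
d = 52 (d = -2 + 9*6 = -2 + 54 = 52)
o(9, 27)² + 207*(Y + d) = ((9 + 27)²)² + 207*(-48 + 52) = (36²)² + 207*4 = 1296² + 828 = 1679616 + 828 = 1680444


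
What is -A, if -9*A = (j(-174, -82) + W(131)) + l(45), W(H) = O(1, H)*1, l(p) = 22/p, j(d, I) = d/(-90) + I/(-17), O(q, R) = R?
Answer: 105758/6885 ≈ 15.361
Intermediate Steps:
j(d, I) = -I/17 - d/90 (j(d, I) = d*(-1/90) + I*(-1/17) = -d/90 - I/17 = -I/17 - d/90)
W(H) = H (W(H) = H*1 = H)
A = -105758/6885 (A = -(((-1/17*(-82) - 1/90*(-174)) + 131) + 22/45)/9 = -(((82/17 + 29/15) + 131) + 22*(1/45))/9 = -((1723/255 + 131) + 22/45)/9 = -(35128/255 + 22/45)/9 = -⅑*105758/765 = -105758/6885 ≈ -15.361)
-A = -1*(-105758/6885) = 105758/6885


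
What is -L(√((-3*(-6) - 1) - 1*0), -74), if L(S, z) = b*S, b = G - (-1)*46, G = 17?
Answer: -63*√17 ≈ -259.76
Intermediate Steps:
b = 63 (b = 17 - (-1)*46 = 17 - 1*(-46) = 17 + 46 = 63)
L(S, z) = 63*S
-L(√((-3*(-6) - 1) - 1*0), -74) = -63*√((-3*(-6) - 1) - 1*0) = -63*√((18 - 1) + 0) = -63*√(17 + 0) = -63*√17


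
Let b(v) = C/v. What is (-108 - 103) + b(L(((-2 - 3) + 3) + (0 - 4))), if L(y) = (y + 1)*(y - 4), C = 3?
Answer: -10547/50 ≈ -210.94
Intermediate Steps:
L(y) = (1 + y)*(-4 + y)
b(v) = 3/v
(-108 - 103) + b(L(((-2 - 3) + 3) + (0 - 4))) = (-108 - 103) + 3/(-4 + (((-2 - 3) + 3) + (0 - 4))² - 3*(((-2 - 3) + 3) + (0 - 4))) = -211 + 3/(-4 + ((-5 + 3) - 4)² - 3*((-5 + 3) - 4)) = -211 + 3/(-4 + (-2 - 4)² - 3*(-2 - 4)) = -211 + 3/(-4 + (-6)² - 3*(-6)) = -211 + 3/(-4 + 36 + 18) = -211 + 3/50 = -10547/50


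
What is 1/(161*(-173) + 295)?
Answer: -1/27558 ≈ -3.6287e-5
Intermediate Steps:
1/(161*(-173) + 295) = 1/(-27853 + 295) = 1/(-27558) = -1/27558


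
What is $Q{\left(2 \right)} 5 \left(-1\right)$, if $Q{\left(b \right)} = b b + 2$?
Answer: $-30$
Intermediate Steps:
$Q{\left(b \right)} = 2 + b^{2}$ ($Q{\left(b \right)} = b^{2} + 2 = 2 + b^{2}$)
$Q{\left(2 \right)} 5 \left(-1\right) = \left(2 + 2^{2}\right) 5 \left(-1\right) = \left(2 + 4\right) \left(-5\right) = 6 \left(-5\right) = -30$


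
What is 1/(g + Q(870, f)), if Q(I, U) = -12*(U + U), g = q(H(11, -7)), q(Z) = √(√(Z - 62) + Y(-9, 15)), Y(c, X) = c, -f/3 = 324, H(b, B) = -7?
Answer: 1/(23328 + √(-9 + I*√69)) ≈ 4.2865e-5 - 6.0e-9*I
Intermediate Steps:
f = -972 (f = -3*324 = -972)
q(Z) = √(-9 + √(-62 + Z)) (q(Z) = √(√(Z - 62) - 9) = √(√(-62 + Z) - 9) = √(-9 + √(-62 + Z)))
g = √(-9 + I*√69) (g = √(-9 + √(-62 - 7)) = √(-9 + √(-69)) = √(-9 + I*√69) ≈ 1.2743 + 3.2594*I)
Q(I, U) = -24*U
1/(g + Q(870, f)) = 1/(√(-9 + I*√69) - 24*(-972)) = 1/(√(-9 + I*√69) + 23328) = 1/(23328 + √(-9 + I*√69))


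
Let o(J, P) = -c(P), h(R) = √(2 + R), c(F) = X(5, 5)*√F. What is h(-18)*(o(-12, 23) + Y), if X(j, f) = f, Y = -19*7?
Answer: I*(-532 - 20*√23) ≈ -627.92*I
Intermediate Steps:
Y = -133
c(F) = 5*√F
o(J, P) = -5*√P
h(-18)*(o(-12, 23) + Y) = √(2 - 18)*(-5*√23 - 133) = √(-16)*(-133 - 5*√23) = (4*I)*(-133 - 5*√23) = 4*I*(-133 - 5*√23)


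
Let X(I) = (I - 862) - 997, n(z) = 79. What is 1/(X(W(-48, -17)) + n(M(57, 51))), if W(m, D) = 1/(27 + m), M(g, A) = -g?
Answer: -21/37381 ≈ -0.00056178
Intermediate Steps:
X(I) = -1859 + I (X(I) = (-862 + I) - 997 = -1859 + I)
1/(X(W(-48, -17)) + n(M(57, 51))) = 1/((-1859 + 1/(27 - 48)) + 79) = 1/((-1859 + 1/(-21)) + 79) = 1/((-1859 - 1/21) + 79) = 1/(-39040/21 + 79) = 1/(-37381/21) = -21/37381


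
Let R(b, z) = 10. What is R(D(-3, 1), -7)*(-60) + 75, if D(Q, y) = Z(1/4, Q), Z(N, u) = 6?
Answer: -525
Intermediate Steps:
D(Q, y) = 6
R(D(-3, 1), -7)*(-60) + 75 = 10*(-60) + 75 = -600 + 75 = -525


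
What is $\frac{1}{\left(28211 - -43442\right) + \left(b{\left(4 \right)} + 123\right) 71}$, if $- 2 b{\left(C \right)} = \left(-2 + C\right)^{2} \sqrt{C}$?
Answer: $\frac{1}{80102} \approx 1.2484 \cdot 10^{-5}$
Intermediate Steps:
$b{\left(C \right)} = - \frac{\sqrt{C} \left(-2 + C\right)^{2}}{2}$ ($b{\left(C \right)} = - \frac{\left(-2 + C\right)^{2} \sqrt{C}}{2} = - \frac{\sqrt{C} \left(-2 + C\right)^{2}}{2}$)
$\frac{1}{\left(28211 - -43442\right) + \left(b{\left(4 \right)} + 123\right) 71} = \frac{1}{\left(28211 - -43442\right) + \left(- \frac{\sqrt{4} \left(-2 + 4\right)^{2}}{2} + 123\right) 71} = \frac{1}{\left(28211 + 43442\right) + \left(\left(- \frac{1}{2}\right) 2 \cdot 2^{2} + 123\right) 71} = \frac{1}{71653 + \left(\left(- \frac{1}{2}\right) 2 \cdot 4 + 123\right) 71} = \frac{1}{71653 + \left(-4 + 123\right) 71} = \frac{1}{71653 + 119 \cdot 71} = \frac{1}{71653 + 8449} = \frac{1}{80102}$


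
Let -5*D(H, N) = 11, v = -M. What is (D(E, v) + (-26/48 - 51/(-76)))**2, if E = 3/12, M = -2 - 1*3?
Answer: 22287841/5198400 ≈ 4.2874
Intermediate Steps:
M = -5 (M = -2 - 3 = -5)
E = 1/4 (E = 3*(1/12) = 1/4 ≈ 0.25000)
v = 5 (v = -1*(-5) = 5)
D(H, N) = -11/5 (D(H, N) = -1/5*11 = -11/5)
(D(E, v) + (-26/48 - 51/(-76)))**2 = (-11/5 + (-26/48 - 51/(-76)))**2 = (-11/5 + (-26*1/48 - 51*(-1/76)))**2 = (-11/5 + (-13/24 + 51/76))**2 = (-11/5 + 59/456)**2 = (-4721/2280)**2 = 22287841/5198400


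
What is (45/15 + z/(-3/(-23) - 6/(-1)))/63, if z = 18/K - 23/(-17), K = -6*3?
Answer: 349/7191 ≈ 0.048533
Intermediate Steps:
K = -18
z = 6/17 (z = 18/(-18) - 23/(-17) = 18*(-1/18) - 23*(-1/17) = -1 + 23/17 = 6/17 ≈ 0.35294)
(45/15 + z/(-3/(-23) - 6/(-1)))/63 = (45/15 + 6/(17*(-3/(-23) - 6/(-1))))/63 = (45*(1/15) + 6/(17*(-3*(-1/23) - 6*(-1))))/63 = (3 + 6/(17*(3/23 + 6)))/63 = (3 + 6/(17*(141/23)))/63 = (3 + (6/17)*(23/141))/63 = (3 + 46/799)/63 = (1/63)*(2443/799) = 349/7191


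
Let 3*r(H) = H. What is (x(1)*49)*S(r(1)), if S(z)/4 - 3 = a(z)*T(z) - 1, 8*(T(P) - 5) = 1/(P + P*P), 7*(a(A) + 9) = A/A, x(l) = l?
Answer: -35105/4 ≈ -8776.3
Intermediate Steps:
r(H) = H/3
a(A) = -62/7 (a(A) = -9 + (A/A)/7 = -9 + (⅐)*1 = -9 + ⅐ = -62/7)
T(P) = 5 + 1/(8*(P + P²)) (T(P) = 5 + 1/(8*(P + P*P)) = 5 + 1/(8*(P + P²)))
S(z) = 8 - 31*(1 + 40*z + 40*z²)/(7*z*(1 + z)) (S(z) = 12 + 4*(-31*(1 + 40*z + 40*z²)/(28*z*(1 + z)) - 1) = 12 + 4*(-1 - 31*(1 + 40*z + 40*z²)/(28*z*(1 + z))) = 12 + (-4 - 31*(1 + 40*z + 40*z²)/(7*z*(1 + z))) = 8 - 31*(1 + 40*z + 40*z²)/(7*z*(1 + z)))
(x(1)*49)*S(r(1)) = (1*49)*((-31 - 1184/3 - 1184*((⅓)*1)²)/(7*(((⅓)*1))*(1 + (⅓)*1))) = 49*((-31 - 1184*⅓ - 1184*(⅓)²)/(7*(⅓)*(1 + ⅓))) = 49*((⅐)*3*(-31 - 1184/3 - 1184*⅑)/(4/3)) = 49*((⅐)*3*(¾)*(-31 - 1184/3 - 1184/9)) = 49*((⅐)*3*(¾)*(-5015/9)) = 49*(-5015/28) = -35105/4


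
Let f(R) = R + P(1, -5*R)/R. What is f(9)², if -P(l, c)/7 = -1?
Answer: 7744/81 ≈ 95.605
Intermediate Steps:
P(l, c) = 7 (P(l, c) = -7*(-1) = 7)
f(R) = R + 7/R
f(9)² = (9 + 7/9)² = (88/9)² = 7744/81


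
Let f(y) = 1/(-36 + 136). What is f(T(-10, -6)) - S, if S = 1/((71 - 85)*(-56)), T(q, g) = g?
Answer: 171/19600 ≈ 0.0087245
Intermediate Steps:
f(y) = 1/100
S = 1/784 (S = 1/(-14*(-56)) = 1/784 ≈ 0.0012755)
f(T(-10, -6)) - S = 1/100 - 1*1/784 = 1/100 - 1/784 = 171/19600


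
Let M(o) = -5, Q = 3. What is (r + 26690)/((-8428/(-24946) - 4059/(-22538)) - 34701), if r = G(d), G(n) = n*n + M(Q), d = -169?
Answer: -15530560722604/9754877161235 ≈ -1.5921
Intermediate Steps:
G(n) = -5 + n² (G(n) = n*n - 5 = n² - 5 = -5 + n²)
r = 28556 (r = -5 + (-169)² = -5 + 28561 = 28556)
(r + 26690)/((-8428/(-24946) - 4059/(-22538)) - 34701) = (28556 + 26690)/((-8428/(-24946) - 4059/(-22538)) - 34701) = 55246/((-8428*(-1/24946) - 4059*(-1/22538)) - 34701) = 55246/((4214/12473 + 4059/22538) - 34701) = 55246/(145603039/281116474 - 34701) = 55246/(-9754877161235/281116474) = 55246*(-281116474/9754877161235) = -15530560722604/9754877161235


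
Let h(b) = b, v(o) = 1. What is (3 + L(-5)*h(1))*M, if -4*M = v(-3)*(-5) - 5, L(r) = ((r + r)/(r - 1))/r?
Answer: 20/3 ≈ 6.6667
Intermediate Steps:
L(r) = 2/(-1 + r) (L(r) = ((2*r)/(-1 + r))/r = (2*r/(-1 + r))/r = 2/(-1 + r))
M = 5/2 (M = -(1*(-5) - 5)/4 = -(-5 - 5)/4 = -1/4*(-10) = 5/2 ≈ 2.5000)
(3 + L(-5)*h(1))*M = (3 + (2/(-1 - 5))*1)*(5/2) = (3 + (2/(-6))*1)*(5/2) = (3 + (2*(-1/6))*1)*(5/2) = (3 - 1/3*1)*(5/2) = (3 - 1/3)*(5/2) = (8/3)*(5/2) = 20/3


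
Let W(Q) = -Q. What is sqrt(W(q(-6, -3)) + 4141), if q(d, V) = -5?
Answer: sqrt(4146) ≈ 64.389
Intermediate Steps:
sqrt(W(q(-6, -3)) + 4141) = sqrt(-1*(-5) + 4141) = sqrt(5 + 4141) = sqrt(4146)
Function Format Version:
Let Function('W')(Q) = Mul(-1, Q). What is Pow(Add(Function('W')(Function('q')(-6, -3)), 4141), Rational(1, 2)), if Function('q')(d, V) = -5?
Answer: Pow(4146, Rational(1, 2)) ≈ 64.389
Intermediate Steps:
Pow(Add(Function('W')(Function('q')(-6, -3)), 4141), Rational(1, 2)) = Pow(Add(Mul(-1, -5), 4141), Rational(1, 2)) = Pow(Add(5, 4141), Rational(1, 2)) = Pow(4146, Rational(1, 2))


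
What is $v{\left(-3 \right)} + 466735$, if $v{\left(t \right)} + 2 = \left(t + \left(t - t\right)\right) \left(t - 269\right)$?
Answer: $467549$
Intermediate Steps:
$v{\left(t \right)} = -2 + t \left(-269 + t\right)$ ($v{\left(t \right)} = -2 + \left(t + \left(t - t\right)\right) \left(t - 269\right) = -2 + \left(t + 0\right) \left(-269 + t\right) = -2 + t \left(-269 + t\right)$)
$v{\left(-3 \right)} + 466735 = \left(-2 + \left(-3\right)^{2} - -807\right) + 466735 = \left(-2 + 9 + 807\right) + 466735 = 814 + 466735 = 467549$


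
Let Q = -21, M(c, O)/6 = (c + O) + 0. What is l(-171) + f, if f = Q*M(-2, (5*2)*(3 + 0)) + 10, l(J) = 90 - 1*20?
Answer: -3448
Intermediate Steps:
M(c, O) = 6*O + 6*c (M(c, O) = 6*((c + O) + 0) = 6*((O + c) + 0) = 6*(O + c) = 6*O + 6*c)
l(J) = 70 (l(J) = 90 - 20 = 70)
f = -3518 (f = -21*(6*((5*2)*(3 + 0)) + 6*(-2)) + 10 = -21*(6*(10*3) - 12) + 10 = -21*(6*30 - 12) + 10 = -21*(180 - 12) + 10 = -21*168 + 10 = -3528 + 10 = -3518)
l(-171) + f = 70 - 3518 = -3448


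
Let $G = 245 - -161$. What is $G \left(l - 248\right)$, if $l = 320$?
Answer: $29232$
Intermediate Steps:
$G = 406$ ($G = 245 + 161 = 406$)
$G \left(l - 248\right) = 406 \left(320 - 248\right) = 406 \cdot 72 = 29232$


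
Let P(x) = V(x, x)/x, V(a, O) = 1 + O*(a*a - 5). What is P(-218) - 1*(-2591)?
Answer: 10923979/218 ≈ 50110.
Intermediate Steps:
V(a, O) = 1 + O*(-5 + a²) (V(a, O) = 1 + O*(a² - 5) = 1 + O*(-5 + a²))
P(x) = (1 + x³ - 5*x)/x (P(x) = (1 - 5*x + x*x²)/x = (1 - 5*x + x³)/x = (1 + x³ - 5*x)/x)
P(-218) - 1*(-2591) = (-5 + 1/(-218) + (-218)²) - 1*(-2591) = (-5 - 1/218 + 47524) + 2591 = 10359141/218 + 2591 = 10923979/218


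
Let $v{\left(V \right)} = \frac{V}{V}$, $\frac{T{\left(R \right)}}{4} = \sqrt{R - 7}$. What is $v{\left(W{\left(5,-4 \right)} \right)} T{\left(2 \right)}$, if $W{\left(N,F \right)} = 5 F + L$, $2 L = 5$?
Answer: $4 i \sqrt{5} \approx 8.9443 i$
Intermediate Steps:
$L = \frac{5}{2}$ ($L = \frac{1}{2} \cdot 5 = \frac{5}{2} \approx 2.5$)
$W{\left(N,F \right)} = \frac{5}{2} + 5 F$ ($W{\left(N,F \right)} = 5 F + \frac{5}{2} = \frac{5}{2} + 5 F$)
$T{\left(R \right)} = 4 \sqrt{-7 + R}$ ($T{\left(R \right)} = 4 \sqrt{R - 7} = 4 \sqrt{-7 + R}$)
$v{\left(V \right)} = 1$
$v{\left(W{\left(5,-4 \right)} \right)} T{\left(2 \right)} = 1 \cdot 4 \sqrt{-7 + 2} = 1 \cdot 4 \sqrt{-5} = 1 \cdot 4 i \sqrt{5} = 4 i \sqrt{5}$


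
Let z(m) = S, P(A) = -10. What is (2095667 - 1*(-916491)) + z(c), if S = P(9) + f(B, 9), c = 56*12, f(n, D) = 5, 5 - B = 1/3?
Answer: 3012153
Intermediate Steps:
B = 14/3 (B = 5 - 1/3 = 5 - 1*⅓ = 5 - ⅓ = 14/3 ≈ 4.6667)
c = 672
S = -5 (S = -10 + 5 = -5)
z(m) = -5
(2095667 - 1*(-916491)) + z(c) = (2095667 - 1*(-916491)) - 5 = (2095667 + 916491) - 5 = 3012158 - 5 = 3012153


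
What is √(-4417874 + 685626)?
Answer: 2*I*√933062 ≈ 1931.9*I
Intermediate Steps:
√(-4417874 + 685626) = √(-3732248) = 2*I*√933062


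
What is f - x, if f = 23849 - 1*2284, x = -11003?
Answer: 32568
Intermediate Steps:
f = 21565 (f = 23849 - 2284 = 21565)
f - x = 21565 - 1*(-11003) = 21565 + 11003 = 32568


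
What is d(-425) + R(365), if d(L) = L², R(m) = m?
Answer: 180990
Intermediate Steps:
d(-425) + R(365) = (-425)² + 365 = 180625 + 365 = 180990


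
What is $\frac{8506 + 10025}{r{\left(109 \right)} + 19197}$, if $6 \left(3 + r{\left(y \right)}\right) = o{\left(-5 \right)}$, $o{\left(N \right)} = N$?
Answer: $\frac{3834}{3971} \approx 0.9655$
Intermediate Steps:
$r{\left(y \right)} = - \frac{23}{6}$ ($r{\left(y \right)} = -3 + \frac{1}{6} \left(-5\right) = -3 - \frac{5}{6} = - \frac{23}{6}$)
$\frac{8506 + 10025}{r{\left(109 \right)} + 19197} = \frac{8506 + 10025}{- \frac{23}{6} + 19197} = \frac{18531}{\frac{115159}{6}} = 18531 \cdot \frac{6}{115159} = \frac{3834}{3971}$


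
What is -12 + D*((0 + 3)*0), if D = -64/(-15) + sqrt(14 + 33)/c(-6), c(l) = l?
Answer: -12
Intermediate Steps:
D = 64/15 - sqrt(47)/6 (D = -64/(-15) + sqrt(14 + 33)/(-6) = -64*(-1/15) + sqrt(47)*(-1/6) = 64/15 - sqrt(47)/6 ≈ 3.1241)
-12 + D*((0 + 3)*0) = -12 + (64/15 - sqrt(47)/6)*((0 + 3)*0) = -12 + (64/15 - sqrt(47)/6)*(3*0) = -12 + (64/15 - sqrt(47)/6)*0 = -12 + 0 = -12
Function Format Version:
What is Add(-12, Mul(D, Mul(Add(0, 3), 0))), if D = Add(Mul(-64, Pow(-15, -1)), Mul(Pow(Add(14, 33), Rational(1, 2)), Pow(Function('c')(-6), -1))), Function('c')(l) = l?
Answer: -12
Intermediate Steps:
D = Add(Rational(64, 15), Mul(Rational(-1, 6), Pow(47, Rational(1, 2)))) (D = Add(Mul(-64, Pow(-15, -1)), Mul(Pow(Add(14, 33), Rational(1, 2)), Pow(-6, -1))) = Add(Mul(-64, Rational(-1, 15)), Mul(Pow(47, Rational(1, 2)), Rational(-1, 6))) = Add(Rational(64, 15), Mul(Rational(-1, 6), Pow(47, Rational(1, 2)))) ≈ 3.1241)
Add(-12, Mul(D, Mul(Add(0, 3), 0))) = Add(-12, Mul(Add(Rational(64, 15), Mul(Rational(-1, 6), Pow(47, Rational(1, 2)))), Mul(Add(0, 3), 0))) = Add(-12, Mul(Add(Rational(64, 15), Mul(Rational(-1, 6), Pow(47, Rational(1, 2)))), Mul(3, 0))) = Add(-12, Mul(Add(Rational(64, 15), Mul(Rational(-1, 6), Pow(47, Rational(1, 2)))), 0)) = Add(-12, 0) = -12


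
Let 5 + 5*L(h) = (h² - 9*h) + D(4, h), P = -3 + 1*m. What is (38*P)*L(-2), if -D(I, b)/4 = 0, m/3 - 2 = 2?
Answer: 5814/5 ≈ 1162.8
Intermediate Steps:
m = 12 (m = 6 + 3*2 = 6 + 6 = 12)
D(I, b) = 0 (D(I, b) = -4*0 = 0)
P = 9 (P = -3 + 1*12 = -3 + 12 = 9)
L(h) = -1 - 9*h/5 + h²/5 (L(h) = -1 + ((h² - 9*h) + 0)/5 = -1 + (h² - 9*h)/5 = -1 + (-9*h/5 + h²/5) = -1 - 9*h/5 + h²/5)
(38*P)*L(-2) = (38*9)*(-1 - 9/5*(-2) + (⅕)*(-2)²) = 342*(-1 + 18/5 + (⅕)*4) = 342*(-1 + 18/5 + ⅘) = 342*(17/5) = 5814/5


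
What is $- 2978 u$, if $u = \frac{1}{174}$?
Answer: $- \frac{1489}{87} \approx -17.115$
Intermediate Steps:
$u = \frac{1}{174} \approx 0.0057471$
$- 2978 u = \left(-2978\right) \frac{1}{174} = - \frac{1489}{87}$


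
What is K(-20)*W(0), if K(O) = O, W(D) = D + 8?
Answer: -160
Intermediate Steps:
W(D) = 8 + D
K(-20)*W(0) = -20*(8 + 0) = -20*8 = -160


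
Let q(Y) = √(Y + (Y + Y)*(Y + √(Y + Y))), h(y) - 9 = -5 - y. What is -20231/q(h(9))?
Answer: -20231*√5/(5*√(9 - 2*I*√10)) ≈ -2601.0 - 822.51*I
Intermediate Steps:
h(y) = 4 - y (h(y) = 9 + (-5 - y) = 4 - y)
q(Y) = √(Y + 2*Y*(Y + √2*√Y)) (q(Y) = √(Y + (2*Y)*(Y + √(2*Y))) = √(Y + (2*Y)*(Y + √2*√Y)) = √(Y + 2*Y*(Y + √2*√Y)))
-20231/q(h(9)) = -20231/√((4 - 1*9) + 2*(4 - 1*9)² + 2*√2*(4 - 1*9)^(3/2)) = -20231/√((4 - 9) + 2*(4 - 9)² + 2*√2*(4 - 9)^(3/2)) = -20231/√(-5 + 2*(-5)² + 2*√2*(-5)^(3/2)) = -20231/√(-5 + 2*25 + 2*√2*(-5*I*√5)) = -20231/√(-5 + 50 - 10*I*√10) = -20231/√(45 - 10*I*√10)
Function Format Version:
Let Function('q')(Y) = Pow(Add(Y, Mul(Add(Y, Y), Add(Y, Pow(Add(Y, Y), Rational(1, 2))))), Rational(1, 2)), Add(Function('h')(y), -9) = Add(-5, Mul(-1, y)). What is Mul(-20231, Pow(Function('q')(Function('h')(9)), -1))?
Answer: Mul(Rational(-20231, 5), Pow(5, Rational(1, 2)), Pow(Add(9, Mul(-2, I, Pow(10, Rational(1, 2)))), Rational(-1, 2))) ≈ Add(-2601.0, Mul(-822.51, I))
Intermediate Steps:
Function('h')(y) = Add(4, Mul(-1, y)) (Function('h')(y) = Add(9, Add(-5, Mul(-1, y))) = Add(4, Mul(-1, y)))
Function('q')(Y) = Pow(Add(Y, Mul(2, Y, Add(Y, Mul(Pow(2, Rational(1, 2)), Pow(Y, Rational(1, 2)))))), Rational(1, 2)) (Function('q')(Y) = Pow(Add(Y, Mul(Mul(2, Y), Add(Y, Pow(Mul(2, Y), Rational(1, 2))))), Rational(1, 2)) = Pow(Add(Y, Mul(Mul(2, Y), Add(Y, Mul(Pow(2, Rational(1, 2)), Pow(Y, Rational(1, 2)))))), Rational(1, 2)) = Pow(Add(Y, Mul(2, Y, Add(Y, Mul(Pow(2, Rational(1, 2)), Pow(Y, Rational(1, 2)))))), Rational(1, 2)))
Mul(-20231, Pow(Function('q')(Function('h')(9)), -1)) = Mul(-20231, Pow(Pow(Add(Add(4, Mul(-1, 9)), Mul(2, Pow(Add(4, Mul(-1, 9)), 2)), Mul(2, Pow(2, Rational(1, 2)), Pow(Add(4, Mul(-1, 9)), Rational(3, 2)))), Rational(1, 2)), -1)) = Mul(-20231, Pow(Pow(Add(Add(4, -9), Mul(2, Pow(Add(4, -9), 2)), Mul(2, Pow(2, Rational(1, 2)), Pow(Add(4, -9), Rational(3, 2)))), Rational(1, 2)), -1)) = Mul(-20231, Pow(Pow(Add(-5, Mul(2, Pow(-5, 2)), Mul(2, Pow(2, Rational(1, 2)), Pow(-5, Rational(3, 2)))), Rational(1, 2)), -1)) = Mul(-20231, Pow(Pow(Add(-5, Mul(2, 25), Mul(2, Pow(2, Rational(1, 2)), Mul(-5, I, Pow(5, Rational(1, 2))))), Rational(1, 2)), -1)) = Mul(-20231, Pow(Pow(Add(-5, 50, Mul(-10, I, Pow(10, Rational(1, 2)))), Rational(1, 2)), -1)) = Mul(-20231, Pow(Pow(Add(45, Mul(-10, I, Pow(10, Rational(1, 2)))), Rational(1, 2)), -1)) = Mul(-20231, Pow(Add(45, Mul(-10, I, Pow(10, Rational(1, 2)))), Rational(-1, 2)))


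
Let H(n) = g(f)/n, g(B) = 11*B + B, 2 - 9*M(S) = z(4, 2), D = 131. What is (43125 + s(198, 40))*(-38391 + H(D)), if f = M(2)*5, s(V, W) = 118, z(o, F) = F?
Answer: -1660142013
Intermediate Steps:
M(S) = 0 (M(S) = 2/9 - ⅑*2 = 2/9 - 2/9 = 0)
f = 0 (f = 0*5 = 0)
g(B) = 12*B
H(n) = 0 (H(n) = (12*0)/n = 0/n = 0)
(43125 + s(198, 40))*(-38391 + H(D)) = (43125 + 118)*(-38391 + 0) = 43243*(-38391) = -1660142013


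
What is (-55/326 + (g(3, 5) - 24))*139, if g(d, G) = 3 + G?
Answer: -732669/326 ≈ -2247.4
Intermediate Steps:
(-55/326 + (g(3, 5) - 24))*139 = (-55/326 + ((3 + 5) - 24))*139 = (-55*1/326 + (8 - 24))*139 = (-55/326 - 16)*139 = -5271/326*139 = -732669/326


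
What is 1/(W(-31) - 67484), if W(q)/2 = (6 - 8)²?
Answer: -1/67476 ≈ -1.4820e-5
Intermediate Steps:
W(q) = 8 (W(q) = 2*(6 - 8)² = 2*(-2)² = 2*4 = 8)
1/(W(-31) - 67484) = 1/(8 - 67484) = 1/(-67476) = -1/67476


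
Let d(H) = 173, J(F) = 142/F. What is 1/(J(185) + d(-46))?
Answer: 185/32147 ≈ 0.0057548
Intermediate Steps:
1/(J(185) + d(-46)) = 1/(142/185 + 173) = 1/(32147/185) = 185/32147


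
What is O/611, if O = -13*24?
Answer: -24/47 ≈ -0.51064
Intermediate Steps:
O = -312
O/611 = -312/611 = -312*1/611 = -24/47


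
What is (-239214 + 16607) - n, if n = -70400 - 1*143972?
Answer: -8235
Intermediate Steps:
n = -214372 (n = -70400 - 143972 = -214372)
(-239214 + 16607) - n = (-239214 + 16607) - 1*(-214372) = -222607 + 214372 = -8235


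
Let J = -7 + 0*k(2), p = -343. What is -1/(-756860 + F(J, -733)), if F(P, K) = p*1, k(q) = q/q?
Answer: 1/757203 ≈ 1.3206e-6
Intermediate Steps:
k(q) = 1
J = -7 (J = -7 + 0*1 = -7 + 0 = -7)
F(P, K) = -343 (F(P, K) = -343*1 = -343)
-1/(-756860 + F(J, -733)) = -1/(-756860 - 343) = -1/(-757203) = -1*(-1/757203) = 1/757203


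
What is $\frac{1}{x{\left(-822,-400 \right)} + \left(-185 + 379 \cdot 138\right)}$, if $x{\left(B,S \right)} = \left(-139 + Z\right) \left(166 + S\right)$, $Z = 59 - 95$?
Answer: $\frac{1}{93067} \approx 1.0745 \cdot 10^{-5}$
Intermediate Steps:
$Z = -36$
$x{\left(B,S \right)} = -29050 - 175 S$ ($x{\left(B,S \right)} = \left(-139 - 36\right) \left(166 + S\right) = - 175 \left(166 + S\right) = -29050 - 175 S$)
$\frac{1}{x{\left(-822,-400 \right)} + \left(-185 + 379 \cdot 138\right)} = \frac{1}{\left(-29050 - -70000\right) + \left(-185 + 379 \cdot 138\right)} = \frac{1}{\left(-29050 + 70000\right) + \left(-185 + 52302\right)} = \frac{1}{40950 + 52117} = \frac{1}{93067}$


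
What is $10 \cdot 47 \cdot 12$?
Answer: $5640$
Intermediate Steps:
$10 \cdot 47 \cdot 12 = 470 \cdot 12 = 5640$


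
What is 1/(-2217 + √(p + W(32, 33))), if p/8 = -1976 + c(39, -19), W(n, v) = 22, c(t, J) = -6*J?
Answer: -739/1643321 - I*√14874/4929963 ≈ -0.0004497 - 2.4738e-5*I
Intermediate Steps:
p = -14896 (p = 8*(-1976 - 6*(-19)) = 8*(-1976 + 114) = 8*(-1862) = -14896)
1/(-2217 + √(p + W(32, 33))) = 1/(-2217 + √(-14896 + 22)) = 1/(-2217 + √(-14874)) = 1/(-2217 + I*√14874)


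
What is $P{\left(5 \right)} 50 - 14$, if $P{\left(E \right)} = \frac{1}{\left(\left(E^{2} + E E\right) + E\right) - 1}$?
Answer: $- \frac{353}{27} \approx -13.074$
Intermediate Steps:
$P{\left(E \right)} = \frac{1}{-1 + E + 2 E^{2}}$ ($P{\left(E \right)} = \frac{1}{\left(\left(E^{2} + E^{2}\right) + E\right) - 1} = \frac{1}{\left(2 E^{2} + E\right) - 1} = \frac{1}{\left(E + 2 E^{2}\right) - 1} = \frac{1}{-1 + E + 2 E^{2}}$)
$P{\left(5 \right)} 50 - 14 = \frac{1}{-1 + 5 + 2 \cdot 5^{2}} \cdot 50 - 14 = \frac{1}{-1 + 5 + 2 \cdot 25} \cdot 50 - 14 = \frac{1}{-1 + 5 + 50} \cdot 50 - 14 = \frac{1}{54} \cdot 50 - 14 = \frac{25}{27} - 14 = - \frac{353}{27}$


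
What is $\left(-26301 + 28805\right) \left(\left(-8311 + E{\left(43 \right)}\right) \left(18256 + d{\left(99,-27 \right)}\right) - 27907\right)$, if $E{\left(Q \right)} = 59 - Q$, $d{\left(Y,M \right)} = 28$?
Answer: $-379840992248$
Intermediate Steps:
$\left(-26301 + 28805\right) \left(\left(-8311 + E{\left(43 \right)}\right) \left(18256 + d{\left(99,-27 \right)}\right) - 27907\right) = \left(-26301 + 28805\right) \left(\left(-8311 + \left(59 - 43\right)\right) \left(18256 + 28\right) - 27907\right) = 2504 \left(\left(-8311 + \left(59 - 43\right)\right) 18284 - 27907\right) = 2504 \left(\left(-8311 + 16\right) 18284 - 27907\right) = 2504 \left(\left(-8295\right) 18284 - 27907\right) = 2504 \left(-151665780 - 27907\right) = 2504 \left(-151693687\right) = -379840992248$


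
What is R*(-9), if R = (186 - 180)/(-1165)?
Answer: 54/1165 ≈ 0.046352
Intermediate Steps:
R = -6/1165 (R = 6*(-1/1165) = -6/1165 ≈ -0.0051502)
R*(-9) = -6/1165*(-9) = 54/1165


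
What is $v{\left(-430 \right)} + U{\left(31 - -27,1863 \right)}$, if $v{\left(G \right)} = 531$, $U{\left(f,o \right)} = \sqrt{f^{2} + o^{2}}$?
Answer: $531 + 13 \sqrt{20557} \approx 2394.9$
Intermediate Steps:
$v{\left(-430 \right)} + U{\left(31 - -27,1863 \right)} = 531 + \sqrt{\left(31 - -27\right)^{2} + 1863^{2}} = 531 + \sqrt{\left(31 + 27\right)^{2} + 3470769} = 531 + \sqrt{58^{2} + 3470769} = 531 + \sqrt{3364 + 3470769} = 531 + \sqrt{3474133} = 531 + 13 \sqrt{20557}$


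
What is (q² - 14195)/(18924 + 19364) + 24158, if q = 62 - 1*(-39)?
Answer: 462478755/19144 ≈ 24158.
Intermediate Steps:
q = 101 (q = 62 + 39 = 101)
(q² - 14195)/(18924 + 19364) + 24158 = (101² - 14195)/(18924 + 19364) + 24158 = (10201 - 14195)/38288 + 24158 = -3994*1/38288 + 24158 = -1997/19144 + 24158 = 462478755/19144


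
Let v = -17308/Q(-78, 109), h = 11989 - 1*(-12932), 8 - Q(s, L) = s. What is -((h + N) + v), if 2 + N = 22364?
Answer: -2024515/43 ≈ -47082.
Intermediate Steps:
Q(s, L) = 8 - s
h = 24921 (h = 11989 + 12932 = 24921)
N = 22362 (N = -2 + 22364 = 22362)
v = -8654/43 (v = -17308/(8 - 1*(-78)) = -17308/(8 + 78) = -17308/86 = -17308*1/86 = -8654/43 ≈ -201.26)
-((h + N) + v) = -((24921 + 22362) - 8654/43) = -(47283 - 8654/43) = -1*2024515/43 = -2024515/43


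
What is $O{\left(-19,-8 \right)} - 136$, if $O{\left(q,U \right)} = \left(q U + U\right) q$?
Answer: $-2872$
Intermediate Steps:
$O{\left(q,U \right)} = q \left(U + U q\right)$ ($O{\left(q,U \right)} = \left(U q + U\right) q = \left(U + U q\right) q = q \left(U + U q\right)$)
$O{\left(-19,-8 \right)} - 136 = \left(-8\right) \left(-19\right) \left(1 - 19\right) - 136 = \left(-8\right) \left(-19\right) \left(-18\right) - 136 = -2736 - 136 = -2872$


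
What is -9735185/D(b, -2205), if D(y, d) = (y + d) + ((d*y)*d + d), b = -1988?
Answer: 9735185/9665712098 ≈ 0.0010072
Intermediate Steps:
D(y, d) = y + 2*d + y*d² (D(y, d) = (d + y) + (y*d² + d) = (d + y) + (d + y*d²) = y + 2*d + y*d²)
-9735185/D(b, -2205) = -9735185/(-1988 + 2*(-2205) - 1988*(-2205)²) = -9735185/(-1988 - 4410 - 1988*4862025) = -9735185/(-1988 - 4410 - 9665705700) = -9735185/(-9665712098) = -9735185*(-1/9665712098) = 9735185/9665712098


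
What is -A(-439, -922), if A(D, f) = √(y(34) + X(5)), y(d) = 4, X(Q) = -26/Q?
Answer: -I*√30/5 ≈ -1.0954*I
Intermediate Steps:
A(D, f) = I*√30/5 (A(D, f) = √(4 - 26/5) = √(-6/5) = I*√30/5)
-A(-439, -922) = -I*√30/5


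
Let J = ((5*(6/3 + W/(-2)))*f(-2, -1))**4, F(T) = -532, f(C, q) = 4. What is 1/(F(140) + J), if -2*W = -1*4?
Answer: 1/159468 ≈ 6.2708e-6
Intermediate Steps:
W = 2 (W = -(-1)*4/2 = -1/2*(-4) = 2)
J = 160000 (J = ((5*(6/3 + 2/(-2)))*4)**4 = ((5*(6*(1/3) + 2*(-1/2)))*4)**4 = ((5*(2 - 1))*4)**4 = ((5*1)*4)**4 = (5*4)**4 = 20**4 = 160000)
1/(F(140) + J) = 1/(-532 + 160000) = 1/159468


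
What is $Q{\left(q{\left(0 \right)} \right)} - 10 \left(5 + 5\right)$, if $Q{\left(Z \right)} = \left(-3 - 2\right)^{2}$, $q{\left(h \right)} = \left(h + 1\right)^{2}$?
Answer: $-75$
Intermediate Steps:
$q{\left(h \right)} = \left(1 + h\right)^{2}$
$Q{\left(Z \right)} = 25$ ($Q{\left(Z \right)} = \left(-3 - 2\right)^{2} = \left(-5\right)^{2} = 25$)
$Q{\left(q{\left(0 \right)} \right)} - 10 \left(5 + 5\right) = 25 - 10 \left(5 + 5\right) = 25 - 100 = -75$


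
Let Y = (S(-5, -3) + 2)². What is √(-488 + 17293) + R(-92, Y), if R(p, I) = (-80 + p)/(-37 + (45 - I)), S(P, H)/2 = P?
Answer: 43/14 + √16805 ≈ 132.71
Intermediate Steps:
S(P, H) = 2*P
Y = 64 (Y = (2*(-5) + 2)² = (-10 + 2)² = (-8)² = 64)
R(p, I) = (-80 + p)/(8 - I)
√(-488 + 17293) + R(-92, Y) = √(-488 + 17293) + (80 - 1*(-92))/(-8 + 64) = √16805 + (80 + 92)/56 = √16805 + (1/56)*172 = √16805 + 43/14 = 43/14 + √16805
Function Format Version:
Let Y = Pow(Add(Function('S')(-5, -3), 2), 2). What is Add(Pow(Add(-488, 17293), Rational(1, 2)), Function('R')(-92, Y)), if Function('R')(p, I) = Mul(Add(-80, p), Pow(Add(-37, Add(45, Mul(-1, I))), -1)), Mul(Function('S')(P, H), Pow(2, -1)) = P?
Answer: Add(Rational(43, 14), Pow(16805, Rational(1, 2))) ≈ 132.71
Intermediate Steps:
Function('S')(P, H) = Mul(2, P)
Y = 64 (Y = Pow(Add(Mul(2, -5), 2), 2) = Pow(Add(-10, 2), 2) = Pow(-8, 2) = 64)
Function('R')(p, I) = Mul(Pow(Add(8, Mul(-1, I)), -1), Add(-80, p)) (Function('R')(p, I) = Mul(Add(-80, p), Pow(Add(8, Mul(-1, I)), -1)) = Mul(Pow(Add(8, Mul(-1, I)), -1), Add(-80, p)))
Add(Pow(Add(-488, 17293), Rational(1, 2)), Function('R')(-92, Y)) = Add(Pow(Add(-488, 17293), Rational(1, 2)), Mul(Pow(Add(-8, 64), -1), Add(80, Mul(-1, -92)))) = Add(Pow(16805, Rational(1, 2)), Mul(Pow(56, -1), Add(80, 92))) = Add(Pow(16805, Rational(1, 2)), Mul(Rational(1, 56), 172)) = Add(Pow(16805, Rational(1, 2)), Rational(43, 14)) = Add(Rational(43, 14), Pow(16805, Rational(1, 2)))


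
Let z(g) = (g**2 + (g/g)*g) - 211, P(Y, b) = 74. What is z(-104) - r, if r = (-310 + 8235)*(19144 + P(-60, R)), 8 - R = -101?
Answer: -152292149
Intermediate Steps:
R = 109 (R = 8 - 1*(-101) = 8 + 101 = 109)
z(g) = -211 + g + g**2 (z(g) = (g**2 + 1*g) - 211 = (g**2 + g) - 211 = (g + g**2) - 211 = -211 + g + g**2)
r = 152302650 (r = (-310 + 8235)*(19144 + 74) = 7925*19218 = 152302650)
z(-104) - r = (-211 - 104 + (-104)**2) - 1*152302650 = (-211 - 104 + 10816) - 152302650 = 10501 - 152302650 = -152292149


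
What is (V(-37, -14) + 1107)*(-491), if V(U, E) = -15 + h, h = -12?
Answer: -530280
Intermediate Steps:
V(U, E) = -27 (V(U, E) = -15 - 12 = -27)
(V(-37, -14) + 1107)*(-491) = (-27 + 1107)*(-491) = 1080*(-491) = -530280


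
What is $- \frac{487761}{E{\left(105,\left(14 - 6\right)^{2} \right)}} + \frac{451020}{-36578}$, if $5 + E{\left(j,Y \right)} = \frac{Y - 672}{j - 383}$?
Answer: $\frac{53907986727}{310913} \approx 1.7339 \cdot 10^{5}$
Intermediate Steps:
$E{\left(j,Y \right)} = -5 + \frac{-672 + Y}{-383 + j}$ ($E{\left(j,Y \right)} = -5 + \frac{Y - 672}{j - 383} = -5 + \frac{-672 + Y}{-383 + j}$)
$- \frac{487761}{E{\left(105,\left(14 - 6\right)^{2} \right)}} + \frac{451020}{-36578} = - \frac{487761}{\frac{1}{-383 + 105} \left(1243 + \left(14 - 6\right)^{2} - 525\right)} + \frac{451020}{-36578} = - \frac{487761}{\frac{1}{-278} \left(1243 + 8^{2} - 525\right)} + 451020 \left(- \frac{1}{36578}\right) = - \frac{487761}{\left(- \frac{1}{278}\right) \left(1243 + 64 - 525\right)} - \frac{225510}{18289} = - \frac{487761}{\left(- \frac{1}{278}\right) 782} - \frac{225510}{18289} = - \frac{487761}{- \frac{391}{139}} - \frac{225510}{18289} = \left(-487761\right) \left(- \frac{139}{391}\right) - \frac{225510}{18289} = \frac{2947773}{17} - \frac{225510}{18289} = \frac{53907986727}{310913}$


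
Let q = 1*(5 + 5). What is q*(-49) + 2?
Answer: -488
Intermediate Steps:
q = 10 (q = 1*10 = 10)
q*(-49) + 2 = 10*(-49) + 2 = -490 + 2 = -488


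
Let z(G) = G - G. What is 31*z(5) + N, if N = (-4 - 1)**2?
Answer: 25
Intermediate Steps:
z(G) = 0
N = 25 (N = (-5)**2 = 25)
31*z(5) + N = 31*0 + 25 = 0 + 25 = 25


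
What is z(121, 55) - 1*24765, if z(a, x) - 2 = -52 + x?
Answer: -24760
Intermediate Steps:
z(a, x) = -50 + x (z(a, x) = 2 + (-52 + x) = -50 + x)
z(121, 55) - 1*24765 = (-50 + 55) - 1*24765 = 5 - 24765 = -24760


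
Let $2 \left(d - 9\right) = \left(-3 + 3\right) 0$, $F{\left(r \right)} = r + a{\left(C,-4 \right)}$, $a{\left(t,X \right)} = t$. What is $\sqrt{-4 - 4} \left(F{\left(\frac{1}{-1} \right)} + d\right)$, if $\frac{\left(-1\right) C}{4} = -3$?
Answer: $40 i \sqrt{2} \approx 56.569 i$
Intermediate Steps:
$C = 12$ ($C = \left(-4\right) \left(-3\right) = 12$)
$F{\left(r \right)} = 12 + r$ ($F{\left(r \right)} = r + 12 = 12 + r$)
$d = 9$ ($d = 9 + \frac{\left(-3 + 3\right) 0}{2} = 9 + \frac{0 \cdot 0}{2} = 9 + \frac{1}{2} \cdot 0 = 9 + 0 = 9$)
$\sqrt{-4 - 4} \left(F{\left(\frac{1}{-1} \right)} + d\right) = \sqrt{-4 - 4} \left(\left(12 + \frac{1}{-1}\right) + 9\right) = \sqrt{-8} \left(\left(12 - 1\right) + 9\right) = 2 i \sqrt{2} \left(11 + 9\right) = 2 i \sqrt{2} \cdot 20 = 40 i \sqrt{2}$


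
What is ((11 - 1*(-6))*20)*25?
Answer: 8500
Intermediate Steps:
((11 - 1*(-6))*20)*25 = ((11 + 6)*20)*25 = (17*20)*25 = 340*25 = 8500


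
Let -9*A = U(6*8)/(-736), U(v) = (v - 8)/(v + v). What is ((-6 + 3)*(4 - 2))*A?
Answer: -5/13248 ≈ -0.00037742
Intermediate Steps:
U(v) = (-8 + v)/(2*v) (U(v) = (-8 + v)/((2*v)) = (-8 + v)*(1/(2*v)) = (-8 + v)/(2*v))
A = 5/79488 (A = -(-8 + 6*8)/(2*((6*8)))/(9*(-736)) = -(½)*(-8 + 48)/48*(-1)/(9*736) = -(½)*(1/48)*40*(-1)/(9*736) = -5*(-1)/(108*736) = -⅑*(-5/8832) = 5/79488 ≈ 6.2903e-5)
((-6 + 3)*(4 - 2))*A = ((-6 + 3)*(4 - 2))*(5/79488) = -3*2*(5/79488) = -6*5/79488 = -5/13248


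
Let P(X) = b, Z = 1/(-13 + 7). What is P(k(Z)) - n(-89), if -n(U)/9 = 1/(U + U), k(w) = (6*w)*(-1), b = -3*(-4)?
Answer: 2127/178 ≈ 11.949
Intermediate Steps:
Z = -1/6 (Z = 1/(-6) = -1/6 ≈ -0.16667)
b = 12
k(w) = -6*w
n(U) = -9/(2*U) (n(U) = -9/(U + U) = -9*1/(2*U) = -9/(2*U))
P(X) = 12
P(k(Z)) - n(-89) = 12 - (-9)/(2*(-89)) = 12 - (-9)*(-1)/(2*89) = 12 - 1*9/178 = 12 - 9/178 = 2127/178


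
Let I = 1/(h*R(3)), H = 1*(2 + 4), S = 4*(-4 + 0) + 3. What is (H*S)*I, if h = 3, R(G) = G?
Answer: -26/3 ≈ -8.6667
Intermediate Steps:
S = -13 (S = 4*(-4) + 3 = -16 + 3 = -13)
H = 6 (H = 1*6 = 6)
I = ⅑ (I = 1/(3*3) = 1/9 = ⅑ ≈ 0.11111)
(H*S)*I = (6*(-13))*(⅑) = -78*⅑ = -26/3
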